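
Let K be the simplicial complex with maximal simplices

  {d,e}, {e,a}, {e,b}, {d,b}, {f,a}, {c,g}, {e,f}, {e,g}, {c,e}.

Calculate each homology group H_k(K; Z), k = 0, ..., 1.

H_0 = Z,  H_1 = Z^3.

K has 7 vertices, 9 edges.
rank ∂_0 = 0, rank ∂_1 = 6 ⇒ b_0 = 7 − 0 − 6 = 1; all invariant factors of ∂_1 are 1 so no torsion. So H_0 ≅ Z.
rank ∂_1 = 6, rank ∂_2 = 0 ⇒ b_1 = 9 − 6 − 0 = 3. So H_1 ≅ Z^3.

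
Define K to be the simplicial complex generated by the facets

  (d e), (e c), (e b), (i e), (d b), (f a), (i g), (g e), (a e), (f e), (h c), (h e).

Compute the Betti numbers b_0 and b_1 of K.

b_0 = 1, b_1 = 4.

We work with the vertex ordering a < b < c < d < e < f < g < h < i. The simplices of K, each written with vertices in increasing order, are:

  0-simplices (9): a, b, c, d, e, f, g, h, i
  1-simplices (12): ae, af, bd, be, ce, ch, de, ef, eg, eh, ei, gi

so the chain groups are C_0 ≅ Z^9, C_1 ≅ Z^12.

∂_1: C_1 → C_0 is given by ∂[p,q] = [q] − [p]. For instance
  ∂eg = g − e.
As a 9×12 matrix over Z this has rank 8, with invariant factors (1,1,1,1,1,1,1,1).

Computing H_k = (kernel of ∂_k) / (image of ∂_{k+1}):

  H_0: rank C_0 − rank ∂_1 = 9 − 8 = 1, and the invariant factors of ∂_1 are all 1, so H_0 ≅ Z.
  H_1: rank ker ∂_1 − rank ∂_2 = (12 − 8) − 0 = 4, and there is no ∂_2, so H_1 ≅ Z^4.

Hence the Betti numbers are b_0 = 1, b_1 = 4.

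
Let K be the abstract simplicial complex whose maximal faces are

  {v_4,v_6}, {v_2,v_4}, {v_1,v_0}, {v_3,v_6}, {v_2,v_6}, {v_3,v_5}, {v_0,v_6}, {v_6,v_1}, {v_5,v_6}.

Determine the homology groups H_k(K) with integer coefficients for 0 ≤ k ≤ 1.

H_0 = Z,  H_1 = Z^3.

Take the total order v_0 < v_1 < v_2 < v_3 < v_4 < v_5 < v_6 on the vertex set. Then K (dimension 1) consists of the simplices:

  0-simplices (7): [v_0], [v_1], [v_2], [v_3], [v_4], [v_5], [v_6]
  1-simplices (9): [v_0,v_1], [v_0,v_6], [v_1,v_6], [v_2,v_4], [v_2,v_6], [v_3,v_5], [v_3,v_6], [v_4,v_6], [v_5,v_6]

Hence C_0 ≅ Z^7, C_1 ≅ Z^9.

The boundary map ∂_1: C_1 → C_0 sends each edge [p,q] (with p < q) to q − p. For instance
  ∂[v_3,v_5] = [v_5] − [v_3].
As a 7×9 matrix over Z this has rank 6, with invariant factors (1,1,1,1,1,1).

Reading off H_k = ker ∂_k / im ∂_{k+1}:

  H_0: rank C_0 − rank ∂_1 = 7 − 6 = 1, and the invariant factors of ∂_1 are all 1, so H_0 = Z.
  H_1: rank ker ∂_1 − rank ∂_2 = (9 − 6) − 0 = 3, and there is no ∂_2, so H_1 = Z^3.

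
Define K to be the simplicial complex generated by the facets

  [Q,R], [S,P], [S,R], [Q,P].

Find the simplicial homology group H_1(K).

H_1 ≅ Z.

Take the total order P < Q < R < S on the vertex set. Then K (dimension 1) consists of the simplices:

  0-simplices (4): P, Q, R, S
  1-simplices (4): PQ, PS, QR, RS

so the chain groups are C_0 ≅ Z^4, C_1 ≅ Z^4.

Boundary ∂_1: C_1 → C_0 sends each edge [p,q] (with p < q) to q − p.
This gives a 4×4 integer matrix of rank 3; reducing to Smith normal form yields diagonal entries (1,1,1).

From H_k ≅ ker(∂_k) / im(∂_{k+1}) we obtain:

  H_1: rank ker ∂_1 − rank ∂_2 = (4 − 3) − 0 = 1, and there is no ∂_2, so H_1 = Z.

(K is a triangulation of the circle S^1.)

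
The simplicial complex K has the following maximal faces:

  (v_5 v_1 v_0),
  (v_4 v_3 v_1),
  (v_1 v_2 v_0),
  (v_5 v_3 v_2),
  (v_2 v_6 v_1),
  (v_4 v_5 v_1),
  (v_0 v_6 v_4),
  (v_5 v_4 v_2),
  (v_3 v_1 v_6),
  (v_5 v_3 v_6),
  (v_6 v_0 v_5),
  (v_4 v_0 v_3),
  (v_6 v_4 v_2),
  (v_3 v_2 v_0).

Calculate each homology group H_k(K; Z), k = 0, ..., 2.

Fix the vertex order v_0 < v_1 < v_2 < v_3 < v_4 < v_5 < v_6 and write every simplex with vertices in increasing order. Then dim K = 2 and the simplices of K are:

  0-simplices (7): [v_0], [v_1], [v_2], [v_3], [v_4], [v_5], [v_6]
  1-simplices (21): (21 of them)
  2-simplices (14): (14 of them)

Hence C_0 ≅ Z^7, C_1 ≅ Z^21, C_2 ≅ Z^14.

Boundary ∂_1: C_1 → C_0 is given by ∂[p,q] = [q] − [p]. For instance
  ∂[v_2,v_6] = [v_6] − [v_2].
This gives a 7×21 integer matrix of rank 6; reducing to Smith normal form yields diagonal entries (1,1,1,1,1,1).

∂_2: C_2 → C_1 acts by ∂[p,q,r] = [q,r] − [p,r] + [p,q]. For instance
  ∂[v_2,v_4,v_5] = [v_4,v_5] − [v_2,v_5] + [v_2,v_4],
  ∂[v_2,v_4,v_6] = [v_4,v_6] − [v_2,v_6] + [v_2,v_4].
As a 21×14 matrix over Z this has rank 13, with invariant factors (1,1,1,1,1,1,1,1,1,1,1,1,1).

Now H_k = ker ∂_k / im ∂_{k+1}, so:

  H_0: rank C_0 − rank ∂_1 = 7 − 6 = 1, and the invariant factors of ∂_1 are all 1, so H_0 = Z.
  H_1: rank ker ∂_1 − rank ∂_2 = (21 − 6) − 13 = 2, and the invariant factors of ∂_2 are all 1, so H_1 = Z^2.
  H_2: rank ker ∂_2 − rank ∂_3 = (14 − 13) − 0 = 1, and there is no ∂_3, so H_2 = Z.

(K is a triangulation of the torus T^2.)

H_0 = Z,  H_1 = Z^2,  H_2 = Z.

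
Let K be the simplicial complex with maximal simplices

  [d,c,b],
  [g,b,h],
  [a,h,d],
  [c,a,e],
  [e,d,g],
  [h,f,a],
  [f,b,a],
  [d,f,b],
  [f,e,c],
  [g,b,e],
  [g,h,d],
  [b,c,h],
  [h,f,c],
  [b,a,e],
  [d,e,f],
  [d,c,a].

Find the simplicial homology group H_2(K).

H_2 = Z.

We work with the vertex ordering a < b < c < d < e < f < g < h. The simplices of K, each written with vertices in increasing order, are:

  0-simplices (8): a, b, c, d, e, f, g, h
  1-simplices (24): ab, ac, ad, ae, af, ah, bc, bd, be, bf, bg, bh, cd, ce, cf, ch, de, df, dg, dh, ef, eg, fh, gh
  2-simplices (16): abe, abf, acd, ace, adh, afh, bcd, bch, bdf, beg, bgh, cef, cfh, def, deg, dgh

so the chain groups are C_0 ≅ Z^8, C_1 ≅ Z^24, C_2 ≅ Z^16.

∂_1: C_1 → C_0 is given by ∂[p,q] = [q] − [p]. For instance
  ∂ah = h − a.
As a 8×24 matrix over Z this has rank 7, with invariant factors (1,1,1,1,1,1,1).

The boundary map ∂_2: C_2 → C_1 acts by ∂[p,q,r] = [q,r] − [p,r] + [p,q]. For instance
  ∂abe = be − ae + ab,
  ∂bch = ch − bh + bc.
The resulting 24×16 matrix has rank 15, and its Smith normal form has invariant factors (1,1,1,1,1,1,1,1,1,1,1,1,1,1,1).

Computing H_k = (kernel of ∂_k) / (image of ∂_{k+1}):

  H_2: rank ker ∂_2 − rank ∂_3 = (16 − 15) − 0 = 1, and there is no ∂_3, so H_2 ≅ Z.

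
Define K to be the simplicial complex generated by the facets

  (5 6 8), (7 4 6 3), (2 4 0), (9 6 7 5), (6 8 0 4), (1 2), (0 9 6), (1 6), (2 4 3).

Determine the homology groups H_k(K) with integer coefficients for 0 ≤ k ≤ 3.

K has 10 vertices, 23 edges, 16 triangles, 3 3-simplices.
rank ∂_0 = 0, rank ∂_1 = 9 ⇒ b_0 = 10 − 0 − 9 = 1; all invariant factors of ∂_1 are 1 so no torsion. So H_0 ≅ Z.
rank ∂_1 = 9, rank ∂_2 = 13 ⇒ b_1 = 23 − 9 − 13 = 1; all invariant factors of ∂_2 are 1 so no torsion. So H_1 ≅ Z.
rank ∂_2 = 13, rank ∂_3 = 3 ⇒ b_2 = 16 − 13 − 3 = 0; all invariant factors of ∂_3 are 1 so no torsion. So H_2 ≅ 0.
rank ∂_3 = 3, rank ∂_4 = 0 ⇒ b_3 = 3 − 3 − 0 = 0. So H_3 ≅ 0.

H_0 ≅ Z,  H_1 ≅ Z,  H_2 = 0,  H_3 = 0.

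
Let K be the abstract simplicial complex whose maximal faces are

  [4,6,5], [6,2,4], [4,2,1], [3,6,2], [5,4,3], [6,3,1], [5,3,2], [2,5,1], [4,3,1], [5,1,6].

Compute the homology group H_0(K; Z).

H_0 ≅ Z.

Take the total order 1 < 2 < 3 < 4 < 5 < 6 on the vertex set. Then K (dimension 2) consists of the simplices:

  0-simplices (6): [1], [2], [3], [4], [5], [6]
  1-simplices (15): [1,2], [1,3], [1,4], [1,5], [1,6], [2,3], [2,4], [2,5], [2,6], [3,4], [3,5], [3,6], [4,5], [4,6], [5,6]
  2-simplices (10): [1,2,4], [1,2,5], [1,3,4], [1,3,6], [1,5,6], [2,3,5], [2,3,6], [2,4,6], [3,4,5], [4,5,6]

so the chain groups are C_0 ≅ Z^6, C_1 ≅ Z^15, C_2 ≅ Z^10.

Boundary ∂_1: C_1 → C_0 maps an edge to its endpoints' difference, ∂[p,q] = q − p.
The 6×15 boundary matrix has rank 5 and Smith normal form diag(1,1,1,1,1).

∂_2: C_2 → C_1 sends each 2-simplex [p,q,r] to [q,r] − [p,r] + [p,q]. For instance
  ∂[1,3,4] = [3,4] − [1,4] + [1,3],
  ∂[2,4,6] = [4,6] − [2,6] + [2,4].
This gives a 15×10 integer matrix of rank 10; reducing to Smith normal form yields diagonal entries (1,1,1,1,1,1,1,1,1,2).

Reading off H_k = ker ∂_k / im ∂_{k+1}:

  H_0: rank C_0 − rank ∂_1 = 6 − 5 = 1, and the invariant factors of ∂_1 are all 1, so H_0 = Z.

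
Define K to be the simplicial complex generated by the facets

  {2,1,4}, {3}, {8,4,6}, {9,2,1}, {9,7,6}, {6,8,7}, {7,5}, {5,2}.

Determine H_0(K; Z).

Fix the vertex order 1 < 2 < 3 < 4 < 5 < 6 < 7 < 8 < 9 and write every simplex with vertices in increasing order. Then dim K = 2 and the simplices of K are:

  0-simplices (9): [1], [2], [3], [4], [5], [6], [7], [8], [9]
  1-simplices (14): [1,2], [1,4], [1,9], [2,4], [2,5], [2,9], [4,6], [4,8], [5,7], [6,7], [6,8], [6,9], [7,8], [7,9]
  2-simplices (5): [1,2,4], [1,2,9], [4,6,8], [6,7,8], [6,7,9]

giving chain groups C_0 ≅ Z^9, C_1 ≅ Z^14, C_2 ≅ Z^5.

∂_1: C_1 → C_0 maps an edge to its endpoints' difference, ∂[p,q] = q − p.
The 9×14 boundary matrix has rank 7 and Smith normal form diag(1,1,1,1,1,1,1).

The boundary map ∂_2: C_2 → C_1 acts by ∂[p,q,r] = [q,r] − [p,r] + [p,q]. For instance
  ∂[1,2,9] = [2,9] − [1,9] + [1,2],
  ∂[6,7,9] = [7,9] − [6,9] + [6,7].
The resulting 14×5 matrix has rank 5, and its Smith normal form has invariant factors (1,1,1,1,1).

From H_k ≅ ker(∂_k) / im(∂_{k+1}) we obtain:

  H_0: rank C_0 − rank ∂_1 = 9 − 7 = 2, and the invariant factors of ∂_1 are all 1, so H_0 = Z^2.

H_0 ≅ Z^2.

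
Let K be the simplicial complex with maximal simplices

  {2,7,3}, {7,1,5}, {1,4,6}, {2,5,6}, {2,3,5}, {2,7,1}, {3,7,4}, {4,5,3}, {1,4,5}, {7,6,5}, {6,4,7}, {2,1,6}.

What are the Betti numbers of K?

K has 7 vertices, 18 edges, 12 triangles.
rank ∂_0 = 0, rank ∂_1 = 6 ⇒ b_0 = 7 − 0 − 6 = 1; all invariant factors of ∂_1 are 1 so no torsion. So H_0 = Z.
rank ∂_1 = 6, rank ∂_2 = 12 ⇒ b_1 = 18 − 6 − 12 = 0; ∂_2 has invariant factor(s) [2] giving torsion. So H_1 = Z/2Z.
rank ∂_2 = 12, rank ∂_3 = 0 ⇒ b_2 = 12 − 12 − 0 = 0. So H_2 = 0.

b_0 = 1, b_1 = 0, b_2 = 0.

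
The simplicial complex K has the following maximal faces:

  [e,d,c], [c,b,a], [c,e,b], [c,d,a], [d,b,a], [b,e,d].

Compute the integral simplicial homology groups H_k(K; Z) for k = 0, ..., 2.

Take the total order a < b < c < d < e on the vertex set. Then K (dimension 2) consists of the simplices:

  0-simplices (5): a, b, c, d, e
  1-simplices (9): ab, ac, ad, bc, bd, be, cd, ce, de
  2-simplices (6): abc, abd, acd, bce, bde, cde

Hence C_0 ≅ Z^5, C_1 ≅ Z^9, C_2 ≅ Z^6.

Boundary ∂_1: C_1 → C_0 sends each edge [p,q] (with p < q) to q − p.
This gives a 5×9 integer matrix of rank 4; reducing to Smith normal form yields diagonal entries (1,1,1,1).

The boundary map ∂_2: C_2 → C_1 acts by ∂[p,q,r] = [q,r] − [p,r] + [p,q]. For instance
  ∂bce = ce − be + bc,
  ∂cde = de − ce + cd.
The 9×6 boundary matrix has rank 5 and Smith normal form diag(1,1,1,1,1).

Reading off H_k = ker ∂_k / im ∂_{k+1}:

  H_0: rank C_0 − rank ∂_1 = 5 − 4 = 1, and the invariant factors of ∂_1 are all 1, so H_0 ≅ Z.
  H_1: rank ker ∂_1 − rank ∂_2 = (9 − 4) − 5 = 0, and the invariant factors of ∂_2 are all 1, so H_1 ≅ 0.
  H_2: rank ker ∂_2 − rank ∂_3 = (6 − 5) − 0 = 1, and there is no ∂_3, so H_2 ≅ Z.

As a check, the Euler characteristic is 5 − 9 + 6 = 2, which agrees with 1 − 0 + 1 = 2.

H_0 ≅ Z,  H_1 = 0,  H_2 ≅ Z.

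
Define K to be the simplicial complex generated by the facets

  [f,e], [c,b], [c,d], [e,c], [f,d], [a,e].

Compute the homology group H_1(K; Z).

Order the vertices as a < b < c < d < e < f. Listing each simplex with vertices in this order, K has dimension 1 with simplices:

  0-simplices (6): a, b, c, d, e, f
  1-simplices (6): ae, bc, cd, ce, df, ef

so the chain groups are C_0 ≅ Z^6, C_1 ≅ Z^6.

Boundary ∂_1: C_1 → C_0 sends each edge [p,q] (with p < q) to q − p.
The 6×6 boundary matrix has rank 5 and Smith normal form diag(1,1,1,1,1).

Now H_k = ker ∂_k / im ∂_{k+1}, so:

  H_1: rank ker ∂_1 − rank ∂_2 = (6 − 5) − 0 = 1, and there is no ∂_2, so H_1 ≅ Z.

H_1 ≅ Z.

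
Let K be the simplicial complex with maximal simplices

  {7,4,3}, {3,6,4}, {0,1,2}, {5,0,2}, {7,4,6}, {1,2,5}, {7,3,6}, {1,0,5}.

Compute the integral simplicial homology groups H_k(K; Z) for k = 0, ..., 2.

Order the vertices as 0 < 1 < 2 < 3 < 4 < 5 < 6 < 7. Listing each simplex with vertices in this order, K has dimension 2 with simplices:

  0-simplices (8): [0], [1], [2], [3], [4], [5], [6], [7]
  1-simplices (12): [0,1], [0,2], [0,5], [1,2], [1,5], [2,5], [3,4], [3,6], [3,7], [4,6], [4,7], [6,7]
  2-simplices (8): [0,1,2], [0,1,5], [0,2,5], [1,2,5], [3,4,6], [3,4,7], [3,6,7], [4,6,7]

Hence C_0 ≅ Z^8, C_1 ≅ Z^12, C_2 ≅ Z^8.

The boundary map ∂_1: C_1 → C_0 is given by ∂[p,q] = [q] − [p]. For instance
  ∂[6,7] = [7] − [6].
The resulting 8×12 matrix has rank 6, and its Smith normal form has invariant factors (1,1,1,1,1,1).

∂_2: C_2 → C_1 maps a triangle to the signed sum of its edges. For instance
  ∂[3,6,7] = [6,7] − [3,7] + [3,6],
  ∂[0,1,2] = [1,2] − [0,2] + [0,1].
This gives a 12×8 integer matrix of rank 6; reducing to Smith normal form yields diagonal entries (1,1,1,1,1,1).

From H_k ≅ ker(∂_k) / im(∂_{k+1}) we obtain:

  H_0: rank C_0 − rank ∂_1 = 8 − 6 = 2, and the invariant factors of ∂_1 are all 1, so H_0 ≅ Z^2.
  H_1: rank ker ∂_1 − rank ∂_2 = (12 − 6) − 6 = 0, and the invariant factors of ∂_2 are all 1, so H_1 ≅ 0.
  H_2: rank ker ∂_2 − rank ∂_3 = (8 − 6) − 0 = 2, and there is no ∂_3, so H_2 ≅ Z^2.

As a check, the Euler characteristic is 8 − 12 + 8 = 4, which agrees with 2 − 0 + 2 = 4.

H_0 = Z^2,  H_1 = 0,  H_2 = Z^2.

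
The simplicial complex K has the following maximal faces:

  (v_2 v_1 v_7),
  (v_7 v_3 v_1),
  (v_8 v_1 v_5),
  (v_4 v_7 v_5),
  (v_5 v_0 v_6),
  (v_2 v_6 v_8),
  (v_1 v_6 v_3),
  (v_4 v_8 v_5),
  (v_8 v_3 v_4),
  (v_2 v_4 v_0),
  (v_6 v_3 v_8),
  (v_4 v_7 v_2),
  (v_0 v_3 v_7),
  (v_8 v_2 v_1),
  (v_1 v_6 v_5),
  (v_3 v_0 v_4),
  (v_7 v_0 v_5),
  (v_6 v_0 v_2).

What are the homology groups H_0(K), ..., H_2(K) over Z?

Take the total order v_0 < v_1 < v_2 < v_3 < v_4 < v_5 < v_6 < v_7 < v_8 on the vertex set. Then K (dimension 2) consists of the simplices:

  0-simplices (9): [v_0], [v_1], [v_2], [v_3], [v_4], [v_5], [v_6], [v_7], [v_8]
  1-simplices (27): (27 of them)
  2-simplices (18): (18 of them)

giving chain groups C_0 ≅ Z^9, C_1 ≅ Z^27, C_2 ≅ Z^18.

Boundary ∂_1: C_1 → C_0 maps an edge to its endpoints' difference, ∂[p,q] = q − p. For instance
  ∂[v_4,v_5] = [v_5] − [v_4].
The 9×27 boundary matrix has rank 8 and Smith normal form diag(1,1,1,1,1,1,1,1).

The boundary map ∂_2: C_2 → C_1 maps a triangle to the signed sum of its edges. For instance
  ∂[v_1,v_3,v_6] = [v_3,v_6] − [v_1,v_6] + [v_1,v_3],
  ∂[v_0,v_2,v_4] = [v_2,v_4] − [v_0,v_4] + [v_0,v_2].
This gives a 27×18 integer matrix of rank 18; reducing to Smith normal form yields diagonal entries (1,1,1,1,1,1,1,1,1,1,1,1,1,1,1,1,1,2).

From H_k ≅ ker(∂_k) / im(∂_{k+1}) we obtain:

  H_0: rank C_0 − rank ∂_1 = 9 − 8 = 1, and the invariant factors of ∂_1 are all 1, so H_0 = Z.
  H_1: rank ker ∂_1 − rank ∂_2 = (27 − 8) − 18 = 1, and ∂_2 has invariant factor 2 > 1, so H_1 = Z ⊕ Z/2.
  H_2: rank ker ∂_2 − rank ∂_3 = (18 − 18) − 0 = 0, and there is no ∂_3, so H_2 = 0.

H_0 = Z,  H_1 = Z ⊕ Z/2,  H_2 = 0.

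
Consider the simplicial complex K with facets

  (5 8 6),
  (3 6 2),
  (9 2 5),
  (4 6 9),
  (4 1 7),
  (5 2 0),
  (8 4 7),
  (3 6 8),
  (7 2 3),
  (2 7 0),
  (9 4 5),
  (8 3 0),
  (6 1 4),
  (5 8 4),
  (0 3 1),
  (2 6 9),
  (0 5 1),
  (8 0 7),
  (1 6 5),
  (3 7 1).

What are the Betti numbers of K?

b_0 = 1, b_1 = 1, b_2 = 0.

Fix the vertex order 0 < 1 < 2 < 3 < 4 < 5 < 6 < 7 < 8 < 9 and write every simplex with vertices in increasing order. Then dim K = 2 and the simplices of K are:

  0-simplices (10): [0], [1], [2], [3], [4], [5], [6], [7], [8], [9]
  1-simplices (30): (30 of them)
  2-simplices (20): (20 of them)

so the chain groups are C_0 ≅ Z^10, C_1 ≅ Z^30, C_2 ≅ Z^20.

Boundary ∂_1: C_1 → C_0 sends each edge [p,q] (with p < q) to q − p.
As a 10×30 matrix over Z this has rank 9, with invariant factors (1,1,1,1,1,1,1,1,1).

∂_2: C_2 → C_1 sends each 2-simplex [p,q,r] to [q,r] − [p,r] + [p,q]. For instance
  ∂[0,3,8] = [3,8] − [0,8] + [0,3],
  ∂[5,6,8] = [6,8] − [5,8] + [5,6].
As a 30×20 matrix over Z this has rank 20, with invariant factors (1,1,1,1,1,1,1,1,1,1,1,1,1,1,1,1,1,1,1,2).

Now H_k = ker ∂_k / im ∂_{k+1}, so:

  H_0: rank C_0 − rank ∂_1 = 10 − 9 = 1, and the invariant factors of ∂_1 are all 1, so H_0 ≅ Z.
  H_1: rank ker ∂_1 − rank ∂_2 = (30 − 9) − 20 = 1, and ∂_2 has invariant factor 2 > 1, so H_1 ≅ Z ⊕ Z_2.
  H_2: rank ker ∂_2 − rank ∂_3 = (20 − 20) − 0 = 0, and there is no ∂_3, so H_2 ≅ 0.

Hence the Betti numbers are b_0 = 1, b_1 = 1, b_2 = 0.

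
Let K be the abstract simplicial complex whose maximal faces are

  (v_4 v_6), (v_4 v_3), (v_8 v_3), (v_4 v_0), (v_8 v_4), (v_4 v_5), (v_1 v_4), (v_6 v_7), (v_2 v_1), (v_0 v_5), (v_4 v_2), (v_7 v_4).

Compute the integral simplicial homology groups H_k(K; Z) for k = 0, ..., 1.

H_0 = Z,  H_1 = Z^4.

Order the vertices as v_0 < v_1 < v_2 < v_3 < v_4 < v_5 < v_6 < v_7 < v_8. Listing each simplex with vertices in this order, K has dimension 1 with simplices:

  0-simplices (9): [v_0], [v_1], [v_2], [v_3], [v_4], [v_5], [v_6], [v_7], [v_8]
  1-simplices (12): [v_0,v_4], [v_0,v_5], [v_1,v_2], [v_1,v_4], [v_2,v_4], [v_3,v_4], [v_3,v_8], [v_4,v_5], [v_4,v_6], [v_4,v_7], [v_4,v_8], [v_6,v_7]

giving chain groups C_0 ≅ Z^9, C_1 ≅ Z^12.

Boundary ∂_1: C_1 → C_0 maps an edge to its endpoints' difference, ∂[p,q] = q − p. For instance
  ∂[v_2,v_4] = [v_4] − [v_2].
The 9×12 boundary matrix has rank 8 and Smith normal form diag(1,1,1,1,1,1,1,1).

Computing H_k = (kernel of ∂_k) / (image of ∂_{k+1}):

  H_0: rank C_0 − rank ∂_1 = 9 − 8 = 1, and the invariant factors of ∂_1 are all 1, so H_0 ≅ Z.
  H_1: rank ker ∂_1 − rank ∂_2 = (12 − 8) − 0 = 4, and there is no ∂_2, so H_1 ≅ Z^4.

As a check, the Euler characteristic is 9 − 12 = -3, which agrees with 1 − 4 = -3.
(K is a triangulation of a wedge of 4 circles.)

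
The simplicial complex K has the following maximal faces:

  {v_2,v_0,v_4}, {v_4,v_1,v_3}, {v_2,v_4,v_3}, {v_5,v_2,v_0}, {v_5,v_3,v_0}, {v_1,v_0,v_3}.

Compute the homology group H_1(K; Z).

Order the vertices as v_0 < v_1 < v_2 < v_3 < v_4 < v_5. Listing each simplex with vertices in this order, K has dimension 2 with simplices:

  0-simplices (6): [v_0], [v_1], [v_2], [v_3], [v_4], [v_5]
  1-simplices (12): [v_0,v_1], [v_0,v_2], [v_0,v_3], [v_0,v_4], [v_0,v_5], [v_1,v_3], [v_1,v_4], [v_2,v_3], [v_2,v_4], [v_2,v_5], [v_3,v_4], [v_3,v_5]
  2-simplices (6): [v_0,v_1,v_3], [v_0,v_2,v_4], [v_0,v_2,v_5], [v_0,v_3,v_5], [v_1,v_3,v_4], [v_2,v_3,v_4]

giving chain groups C_0 ≅ Z^6, C_1 ≅ Z^12, C_2 ≅ Z^6.

The boundary map ∂_1: C_1 → C_0 sends each edge [p,q] (with p < q) to q − p. For instance
  ∂[v_1,v_3] = [v_3] − [v_1].
This gives a 6×12 integer matrix of rank 5; reducing to Smith normal form yields diagonal entries (1,1,1,1,1).

Boundary ∂_2: C_2 → C_1 sends each 2-simplex [p,q,r] to [q,r] − [p,r] + [p,q]. For instance
  ∂[v_0,v_2,v_5] = [v_2,v_5] − [v_0,v_5] + [v_0,v_2],
  ∂[v_0,v_1,v_3] = [v_1,v_3] − [v_0,v_3] + [v_0,v_1].
This gives a 12×6 integer matrix of rank 6; reducing to Smith normal form yields diagonal entries (1,1,1,1,1,1).

Reading off H_k = ker ∂_k / im ∂_{k+1}:

  H_1: rank ker ∂_1 − rank ∂_2 = (12 − 5) − 6 = 1, and the invariant factors of ∂_2 are all 1, so H_1 ≅ Z.

H_1 ≅ Z.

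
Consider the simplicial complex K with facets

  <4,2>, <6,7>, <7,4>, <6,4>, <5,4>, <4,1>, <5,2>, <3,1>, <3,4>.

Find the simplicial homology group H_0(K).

H_0 ≅ Z.

Order the vertices as 1 < 2 < 3 < 4 < 5 < 6 < 7. Listing each simplex with vertices in this order, K has dimension 1 with simplices:

  0-simplices (7): [1], [2], [3], [4], [5], [6], [7]
  1-simplices (9): [1,3], [1,4], [2,4], [2,5], [3,4], [4,5], [4,6], [4,7], [6,7]

Hence C_0 ≅ Z^7, C_1 ≅ Z^9.

The boundary map ∂_1: C_1 → C_0 sends each edge [p,q] (with p < q) to q − p. For instance
  ∂[4,7] = [7] − [4].
The resulting 7×9 matrix has rank 6, and its Smith normal form has invariant factors (1,1,1,1,1,1).

From H_k ≅ ker(∂_k) / im(∂_{k+1}) we obtain:

  H_0: rank C_0 − rank ∂_1 = 7 − 6 = 1, and the invariant factors of ∂_1 are all 1, so H_0 ≅ Z.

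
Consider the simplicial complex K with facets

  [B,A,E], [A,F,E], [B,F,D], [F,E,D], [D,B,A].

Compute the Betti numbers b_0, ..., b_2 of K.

b_0 = 1, b_1 = 1, b_2 = 0.

Take the total order A < B < D < E < F on the vertex set. Then K (dimension 2) consists of the simplices:

  0-simplices (5): A, B, D, E, F
  1-simplices (10): AB, AD, AE, AF, BD, BE, BF, DE, DF, EF
  2-simplices (5): ABD, ABE, AEF, BDF, DEF

so the chain groups are C_0 ≅ Z^5, C_1 ≅ Z^10, C_2 ≅ Z^5.

∂_1: C_1 → C_0 is given by ∂[p,q] = [q] − [p].
As a 5×10 matrix over Z this has rank 4, with invariant factors (1,1,1,1).

The boundary map ∂_2: C_2 → C_1 maps a triangle to the signed sum of its edges. For instance
  ∂ABD = BD − AD + AB,
  ∂DEF = EF − DF + DE.
The 10×5 boundary matrix has rank 5 and Smith normal form diag(1,1,1,1,1).

Computing H_k = (kernel of ∂_k) / (image of ∂_{k+1}):

  H_0: rank C_0 − rank ∂_1 = 5 − 4 = 1, and the invariant factors of ∂_1 are all 1, so H_0 ≅ Z.
  H_1: rank ker ∂_1 − rank ∂_2 = (10 − 4) − 5 = 1, and the invariant factors of ∂_2 are all 1, so H_1 ≅ Z.
  H_2: rank ker ∂_2 − rank ∂_3 = (5 − 5) − 0 = 0, and there is no ∂_3, so H_2 ≅ 0.

Hence the Betti numbers are b_0 = 1, b_1 = 1, b_2 = 0.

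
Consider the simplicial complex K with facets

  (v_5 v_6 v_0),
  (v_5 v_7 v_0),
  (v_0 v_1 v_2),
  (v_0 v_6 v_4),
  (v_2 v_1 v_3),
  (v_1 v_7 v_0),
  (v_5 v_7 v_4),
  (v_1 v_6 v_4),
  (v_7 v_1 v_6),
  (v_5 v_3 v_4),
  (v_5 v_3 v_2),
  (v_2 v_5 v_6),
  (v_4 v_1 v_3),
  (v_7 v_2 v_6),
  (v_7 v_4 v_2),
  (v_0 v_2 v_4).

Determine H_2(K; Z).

H_2 ≅ Z.

We work with the vertex ordering v_0 < v_1 < v_2 < v_3 < v_4 < v_5 < v_6 < v_7. The simplices of K, each written with vertices in increasing order, are:

  0-simplices (8): [v_0], [v_1], [v_2], [v_3], [v_4], [v_5], [v_6], [v_7]
  1-simplices (24): (24 of them)
  2-simplices (16): (16 of them)

Hence C_0 ≅ Z^8, C_1 ≅ Z^24, C_2 ≅ Z^16.

∂_1: C_1 → C_0 sends each edge [p,q] (with p < q) to q − p. For instance
  ∂[v_1,v_3] = [v_3] − [v_1].
This gives a 8×24 integer matrix of rank 7; reducing to Smith normal form yields diagonal entries (1,1,1,1,1,1,1).

∂_2: C_2 → C_1 maps a triangle to the signed sum of its edges. For instance
  ∂[v_0,v_5,v_6] = [v_5,v_6] − [v_0,v_6] + [v_0,v_5],
  ∂[v_1,v_3,v_4] = [v_3,v_4] − [v_1,v_4] + [v_1,v_3].
The resulting 24×16 matrix has rank 15, and its Smith normal form has invariant factors (1,1,1,1,1,1,1,1,1,1,1,1,1,1,1).

Now H_k = ker ∂_k / im ∂_{k+1}, so:

  H_2: rank ker ∂_2 − rank ∂_3 = (16 − 15) − 0 = 1, and there is no ∂_3, so H_2 = Z.

(K is a triangulation of the torus T^2.)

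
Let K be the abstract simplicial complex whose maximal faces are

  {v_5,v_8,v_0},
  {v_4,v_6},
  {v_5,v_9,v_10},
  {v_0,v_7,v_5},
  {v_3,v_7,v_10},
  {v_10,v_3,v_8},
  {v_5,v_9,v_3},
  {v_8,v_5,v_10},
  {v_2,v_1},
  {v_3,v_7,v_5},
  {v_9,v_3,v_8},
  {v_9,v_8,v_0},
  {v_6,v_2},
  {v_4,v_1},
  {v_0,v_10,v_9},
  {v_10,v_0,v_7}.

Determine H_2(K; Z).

Fix the vertex order v_0 < v_1 < v_2 < v_3 < v_4 < v_5 < v_6 < v_7 < v_8 < v_9 < v_10 and write every simplex with vertices in increasing order. Then dim K = 2 and the simplices of K are:

  0-simplices (11): [v_0], [v_1], [v_2], [v_3], [v_4], [v_5], [v_6], [v_7], [v_8], [v_9], [v_10]
  1-simplices (22): (22 of them)
  2-simplices (12): (12 of them)

Hence C_0 ≅ Z^11, C_1 ≅ Z^22, C_2 ≅ Z^12.

The boundary map ∂_1: C_1 → C_0 maps an edge to its endpoints' difference, ∂[p,q] = q − p.
As a 11×22 matrix over Z this has rank 9, with invariant factors (1,1,1,1,1,1,1,1,1).

Boundary ∂_2: C_2 → C_1 sends each 2-simplex [p,q,r] to [q,r] − [p,r] + [p,q]. For instance
  ∂[v_0,v_5,v_7] = [v_5,v_7] − [v_0,v_7] + [v_0,v_5],
  ∂[v_0,v_8,v_9] = [v_8,v_9] − [v_0,v_9] + [v_0,v_8].
This gives a 22×12 integer matrix of rank 12; reducing to Smith normal form yields diagonal entries (1,1,1,1,1,1,1,1,1,1,1,2).

From H_k ≅ ker(∂_k) / im(∂_{k+1}) we obtain:

  H_2: rank ker ∂_2 − rank ∂_3 = (12 − 12) − 0 = 0, and there is no ∂_3, so H_2 ≅ 0.

(K is a triangulation of the disjoint union of the real projective plane RP^2 and the circle S^1.)

H_2 ≅ 0.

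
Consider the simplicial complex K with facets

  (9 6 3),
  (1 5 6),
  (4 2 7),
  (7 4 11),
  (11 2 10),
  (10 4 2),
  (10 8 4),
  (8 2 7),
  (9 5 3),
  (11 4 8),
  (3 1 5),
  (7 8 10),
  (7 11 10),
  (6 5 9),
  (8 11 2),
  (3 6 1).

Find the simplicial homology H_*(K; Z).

Order the vertices as 1 < 2 < 3 < 4 < 5 < 6 < 7 < 8 < 9 < 10 < 11. Listing each simplex with vertices in this order, K has dimension 2 with simplices:

  0-simplices (11): [1], [2], [3], [4], [5], [6], [7], [8], [9], [10], [11]
  1-simplices (24): (24 of them)
  2-simplices (16): [1,3,5], [1,3,6], [1,5,6], [2,4,7], [2,4,10], [2,7,8], [2,8,11], [2,10,11], [3,5,9], [3,6,9], [4,7,11], [4,8,10], [4,8,11], [5,6,9], [7,8,10], [7,10,11]

so the chain groups are C_0 ≅ Z^11, C_1 ≅ Z^24, C_2 ≅ Z^16.

∂_1: C_1 → C_0 sends each edge [p,q] (with p < q) to q − p. For instance
  ∂[2,7] = [7] − [2].
The 11×24 boundary matrix has rank 9 and Smith normal form diag(1,1,1,1,1,1,1,1,1).

Boundary ∂_2: C_2 → C_1 sends each 2-simplex [p,q,r] to [q,r] − [p,r] + [p,q]. For instance
  ∂[2,10,11] = [10,11] − [2,11] + [2,10],
  ∂[1,3,6] = [3,6] − [1,6] + [1,3].
This gives a 24×16 integer matrix of rank 15; reducing to Smith normal form yields diagonal entries (1,1,1,1,1,1,1,1,1,1,1,1,1,1,2).

From H_k ≅ ker(∂_k) / im(∂_{k+1}) we obtain:

  H_0: rank C_0 − rank ∂_1 = 11 − 9 = 2, and the invariant factors of ∂_1 are all 1, so H_0 ≅ Z^2.
  H_1: rank ker ∂_1 − rank ∂_2 = (24 − 9) − 15 = 0, and ∂_2 has invariant factor 2 > 1, so H_1 ≅ Z_2.
  H_2: rank ker ∂_2 − rank ∂_3 = (16 − 15) − 0 = 1, and there is no ∂_3, so H_2 ≅ Z.

H_0 = Z^2,  H_1 = Z_2,  H_2 = Z.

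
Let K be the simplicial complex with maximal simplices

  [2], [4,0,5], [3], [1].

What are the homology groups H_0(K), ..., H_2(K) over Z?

H_0 = Z^4,  H_1 = 0,  H_2 = 0.

We work with the vertex ordering 0 < 1 < 2 < 3 < 4 < 5. The simplices of K, each written with vertices in increasing order, are:

  0-simplices (6): [0], [1], [2], [3], [4], [5]
  1-simplices (3): [0,4], [0,5], [4,5]
  2-simplices (1): [0,4,5]

so the chain groups are C_0 ≅ Z^6, C_1 ≅ Z^3, C_2 ≅ Z^1.

The boundary map ∂_1: C_1 → C_0 maps an edge to its endpoints' difference, ∂[p,q] = q − p.
The 6×3 boundary matrix has rank 2 and Smith normal form diag(1,1).

∂_2: C_2 → C_1 acts by ∂[p,q,r] = [q,r] − [p,r] + [p,q]. For instance
  ∂[0,4,5] = [4,5] − [0,5] + [0,4].
This gives a 3×1 integer matrix of rank 1; reducing to Smith normal form yields diagonal entries (1).

Now H_k = ker ∂_k / im ∂_{k+1}, so:

  H_0: rank C_0 − rank ∂_1 = 6 − 2 = 4, and the invariant factors of ∂_1 are all 1, so H_0 = Z^4.
  H_1: rank ker ∂_1 − rank ∂_2 = (3 − 2) − 1 = 0, and the invariant factors of ∂_2 are all 1, so H_1 = 0.
  H_2: rank ker ∂_2 − rank ∂_3 = (1 − 1) − 0 = 0, and there is no ∂_3, so H_2 = 0.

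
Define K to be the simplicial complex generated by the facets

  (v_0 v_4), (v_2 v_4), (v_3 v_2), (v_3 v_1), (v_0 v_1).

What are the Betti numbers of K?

b_0 = 1, b_1 = 1.

We work with the vertex ordering v_0 < v_1 < v_2 < v_3 < v_4. The simplices of K, each written with vertices in increasing order, are:

  0-simplices (5): [v_0], [v_1], [v_2], [v_3], [v_4]
  1-simplices (5): [v_0,v_1], [v_0,v_4], [v_1,v_3], [v_2,v_3], [v_2,v_4]

so the chain groups are C_0 ≅ Z^5, C_1 ≅ Z^5.

Boundary ∂_1: C_1 → C_0 is given by ∂[p,q] = [q] − [p].
This gives a 5×5 integer matrix of rank 4; reducing to Smith normal form yields diagonal entries (1,1,1,1).

Now H_k = ker ∂_k / im ∂_{k+1}, so:

  H_0: rank C_0 − rank ∂_1 = 5 − 4 = 1, and the invariant factors of ∂_1 are all 1, so H_0 = Z.
  H_1: rank ker ∂_1 − rank ∂_2 = (5 − 4) − 0 = 1, and there is no ∂_2, so H_1 = Z.

(K is a triangulation of the circle S^1.)

Hence the Betti numbers are b_0 = 1, b_1 = 1.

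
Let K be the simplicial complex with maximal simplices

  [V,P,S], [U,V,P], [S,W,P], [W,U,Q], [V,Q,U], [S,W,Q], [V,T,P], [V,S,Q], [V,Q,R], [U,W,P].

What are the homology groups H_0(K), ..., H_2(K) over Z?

H_0 ≅ Z,  H_1 = 0,  H_2 ≅ Z.

Fix the vertex order P < Q < R < S < T < U < V < W and write every simplex with vertices in increasing order. Then dim K = 2 and the simplices of K are:

  0-simplices (8): P, Q, R, S, T, U, V, W
  1-simplices (16): PS, PT, PU, PV, PW, QR, QS, QU, QV, QW, RV, SV, SW, TV, UV, UW
  2-simplices (10): PSV, PSW, PTV, PUV, PUW, QRV, QSV, QSW, QUV, QUW

giving chain groups C_0 ≅ Z^8, C_1 ≅ Z^16, C_2 ≅ Z^10.

∂_1: C_1 → C_0 sends each edge [p,q] (with p < q) to q − p.
The 8×16 boundary matrix has rank 7 and Smith normal form diag(1,1,1,1,1,1,1).

Boundary ∂_2: C_2 → C_1 maps a triangle to the signed sum of its edges. For instance
  ∂QRV = RV − QV + QR,
  ∂PTV = TV − PV + PT.
As a 16×10 matrix over Z this has rank 9, with invariant factors (1,1,1,1,1,1,1,1,1).

Reading off H_k = ker ∂_k / im ∂_{k+1}:

  H_0: rank C_0 − rank ∂_1 = 8 − 7 = 1, and the invariant factors of ∂_1 are all 1, so H_0 = Z.
  H_1: rank ker ∂_1 − rank ∂_2 = (16 − 7) − 9 = 0, and the invariant factors of ∂_2 are all 1, so H_1 = 0.
  H_2: rank ker ∂_2 − rank ∂_3 = (10 − 9) − 0 = 1, and there is no ∂_3, so H_2 = Z.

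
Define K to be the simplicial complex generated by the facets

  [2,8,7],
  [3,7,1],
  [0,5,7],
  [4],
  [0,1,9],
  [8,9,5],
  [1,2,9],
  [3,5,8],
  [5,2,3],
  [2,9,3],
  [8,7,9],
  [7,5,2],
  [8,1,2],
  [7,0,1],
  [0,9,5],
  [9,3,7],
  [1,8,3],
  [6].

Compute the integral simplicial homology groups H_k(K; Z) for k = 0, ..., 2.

H_0 = Z^3,  H_1 = Z^2,  H_2 = Z.

We work with the vertex ordering 0 < 1 < 2 < 3 < 4 < 5 < 6 < 7 < 8 < 9. The simplices of K, each written with vertices in increasing order, are:

  0-simplices (10): [0], [1], [2], [3], [4], [5], [6], [7], [8], [9]
  1-simplices (24): (24 of them)
  2-simplices (16): [0,1,7], [0,1,9], [0,5,7], [0,5,9], [1,2,8], [1,2,9], [1,3,7], [1,3,8], [2,3,5], [2,3,9], [2,5,7], [2,7,8], [3,5,8], [3,7,9], [5,8,9], [7,8,9]

Hence C_0 ≅ Z^10, C_1 ≅ Z^24, C_2 ≅ Z^16.

The boundary map ∂_1: C_1 → C_0 is given by ∂[p,q] = [q] − [p]. For instance
  ∂[2,8] = [8] − [2].
The 10×24 boundary matrix has rank 7 and Smith normal form diag(1,1,1,1,1,1,1).

∂_2: C_2 → C_1 maps a triangle to the signed sum of its edges. For instance
  ∂[0,1,9] = [1,9] − [0,9] + [0,1],
  ∂[1,3,8] = [3,8] − [1,8] + [1,3].
This gives a 24×16 integer matrix of rank 15; reducing to Smith normal form yields diagonal entries (1,1,1,1,1,1,1,1,1,1,1,1,1,1,1).

Computing H_k = (kernel of ∂_k) / (image of ∂_{k+1}):

  H_0: rank C_0 − rank ∂_1 = 10 − 7 = 3, and the invariant factors of ∂_1 are all 1, so H_0 ≅ Z^3.
  H_1: rank ker ∂_1 − rank ∂_2 = (24 − 7) − 15 = 2, and the invariant factors of ∂_2 are all 1, so H_1 ≅ Z^2.
  H_2: rank ker ∂_2 − rank ∂_3 = (16 − 15) − 0 = 1, and there is no ∂_3, so H_2 ≅ Z.

(K is a triangulation of the disjoint union of a set of 2 points and the torus T^2.)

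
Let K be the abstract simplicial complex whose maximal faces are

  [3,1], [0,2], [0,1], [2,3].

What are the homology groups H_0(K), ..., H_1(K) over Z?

We work with the vertex ordering 0 < 1 < 2 < 3. The simplices of K, each written with vertices in increasing order, are:

  0-simplices (4): [0], [1], [2], [3]
  1-simplices (4): [0,1], [0,2], [1,3], [2,3]

so the chain groups are C_0 ≅ Z^4, C_1 ≅ Z^4.

The boundary map ∂_1: C_1 → C_0 is given by ∂[p,q] = [q] − [p]. For instance
  ∂[2,3] = [3] − [2].
The 4×4 boundary matrix has rank 3 and Smith normal form diag(1,1,1).

Now H_k = ker ∂_k / im ∂_{k+1}, so:

  H_0: rank C_0 − rank ∂_1 = 4 − 3 = 1, and the invariant factors of ∂_1 are all 1, so H_0 ≅ Z.
  H_1: rank ker ∂_1 − rank ∂_2 = (4 − 3) − 0 = 1, and there is no ∂_2, so H_1 ≅ Z.

As a check, the Euler characteristic is 4 − 4 = 0, which agrees with 1 − 1 = 0.
(K is a triangulation of the circle S^1.)

H_0 = Z,  H_1 = Z.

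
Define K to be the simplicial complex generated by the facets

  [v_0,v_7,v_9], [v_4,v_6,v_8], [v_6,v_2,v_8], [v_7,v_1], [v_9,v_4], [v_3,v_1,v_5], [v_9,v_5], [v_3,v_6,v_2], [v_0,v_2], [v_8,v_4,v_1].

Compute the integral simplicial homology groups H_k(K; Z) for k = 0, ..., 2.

We work with the vertex ordering v_0 < v_1 < v_2 < v_3 < v_4 < v_5 < v_6 < v_7 < v_8 < v_9. The simplices of K, each written with vertices in increasing order, are:

  0-simplices (10): [v_0], [v_1], [v_2], [v_3], [v_4], [v_5], [v_6], [v_7], [v_8], [v_9]
  1-simplices (19): (19 of them)
  2-simplices (6): [v_0,v_7,v_9], [v_1,v_3,v_5], [v_1,v_4,v_8], [v_2,v_3,v_6], [v_2,v_6,v_8], [v_4,v_6,v_8]

Hence C_0 ≅ Z^10, C_1 ≅ Z^19, C_2 ≅ Z^6.

The boundary map ∂_1: C_1 → C_0 sends each edge [p,q] (with p < q) to q − p.
This gives a 10×19 integer matrix of rank 9; reducing to Smith normal form yields diagonal entries (1,1,1,1,1,1,1,1,1).

∂_2: C_2 → C_1 maps a triangle to the signed sum of its edges. For instance
  ∂[v_2,v_6,v_8] = [v_6,v_8] − [v_2,v_8] + [v_2,v_6],
  ∂[v_1,v_4,v_8] = [v_4,v_8] − [v_1,v_8] + [v_1,v_4].
The 19×6 boundary matrix has rank 6 and Smith normal form diag(1,1,1,1,1,1).

From H_k ≅ ker(∂_k) / im(∂_{k+1}) we obtain:

  H_0: rank C_0 − rank ∂_1 = 10 − 9 = 1, and the invariant factors of ∂_1 are all 1, so H_0 ≅ Z.
  H_1: rank ker ∂_1 − rank ∂_2 = (19 − 9) − 6 = 4, and the invariant factors of ∂_2 are all 1, so H_1 ≅ Z^4.
  H_2: rank ker ∂_2 − rank ∂_3 = (6 − 6) − 0 = 0, and there is no ∂_3, so H_2 ≅ 0.

H_0 ≅ Z,  H_1 ≅ Z^4,  H_2 = 0.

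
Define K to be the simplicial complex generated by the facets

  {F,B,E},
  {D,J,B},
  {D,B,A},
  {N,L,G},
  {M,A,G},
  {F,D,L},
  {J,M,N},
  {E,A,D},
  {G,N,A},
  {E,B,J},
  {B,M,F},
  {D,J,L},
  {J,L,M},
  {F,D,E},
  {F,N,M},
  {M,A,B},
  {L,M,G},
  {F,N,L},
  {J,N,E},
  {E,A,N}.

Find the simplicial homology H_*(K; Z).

H_0 = Z,  H_1 = Z ⊕ Z/2,  H_2 = 0.

K has 10 vertices, 30 edges, 20 triangles.
rank ∂_0 = 0, rank ∂_1 = 9 ⇒ b_0 = 10 − 0 − 9 = 1; all invariant factors of ∂_1 are 1 so no torsion. So H_0 ≅ Z.
rank ∂_1 = 9, rank ∂_2 = 20 ⇒ b_1 = 30 − 9 − 20 = 1; ∂_2 has invariant factor(s) [2] giving torsion. So H_1 ≅ Z ⊕ Z/2.
rank ∂_2 = 20, rank ∂_3 = 0 ⇒ b_2 = 20 − 20 − 0 = 0. So H_2 ≅ 0.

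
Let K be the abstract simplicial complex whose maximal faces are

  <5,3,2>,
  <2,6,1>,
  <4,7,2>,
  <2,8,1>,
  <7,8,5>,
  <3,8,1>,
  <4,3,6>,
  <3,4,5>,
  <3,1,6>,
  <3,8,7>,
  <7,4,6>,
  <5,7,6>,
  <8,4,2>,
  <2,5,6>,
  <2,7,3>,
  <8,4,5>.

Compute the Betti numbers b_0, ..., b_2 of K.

Fix the vertex order 1 < 2 < 3 < 4 < 5 < 6 < 7 < 8 and write every simplex with vertices in increasing order. Then dim K = 2 and the simplices of K are:

  0-simplices (8): [1], [2], [3], [4], [5], [6], [7], [8]
  1-simplices (24): (24 of them)
  2-simplices (16): [1,2,6], [1,2,8], [1,3,6], [1,3,8], [2,3,5], [2,3,7], [2,4,7], [2,4,8], [2,5,6], [3,4,5], [3,4,6], [3,7,8], [4,5,8], [4,6,7], [5,6,7], [5,7,8]

giving chain groups C_0 ≅ Z^8, C_1 ≅ Z^24, C_2 ≅ Z^16.

∂_1: C_1 → C_0 sends each edge [p,q] (with p < q) to q − p. For instance
  ∂[2,3] = [3] − [2].
The resulting 8×24 matrix has rank 7, and its Smith normal form has invariant factors (1,1,1,1,1,1,1).

Boundary ∂_2: C_2 → C_1 sends each 2-simplex [p,q,r] to [q,r] − [p,r] + [p,q]. For instance
  ∂[1,3,6] = [3,6] − [1,6] + [1,3],
  ∂[4,6,7] = [6,7] − [4,7] + [4,6].
As a 24×16 matrix over Z this has rank 15, with invariant factors (1,1,1,1,1,1,1,1,1,1,1,1,1,1,1).

Reading off H_k = ker ∂_k / im ∂_{k+1}:

  H_0: rank C_0 − rank ∂_1 = 8 − 7 = 1, and the invariant factors of ∂_1 are all 1, so H_0 ≅ Z.
  H_1: rank ker ∂_1 − rank ∂_2 = (24 − 7) − 15 = 2, and the invariant factors of ∂_2 are all 1, so H_1 ≅ Z^2.
  H_2: rank ker ∂_2 − rank ∂_3 = (16 − 15) − 0 = 1, and there is no ∂_3, so H_2 ≅ Z.

Hence the Betti numbers are b_0 = 1, b_1 = 2, b_2 = 1.

b_0 = 1, b_1 = 2, b_2 = 1.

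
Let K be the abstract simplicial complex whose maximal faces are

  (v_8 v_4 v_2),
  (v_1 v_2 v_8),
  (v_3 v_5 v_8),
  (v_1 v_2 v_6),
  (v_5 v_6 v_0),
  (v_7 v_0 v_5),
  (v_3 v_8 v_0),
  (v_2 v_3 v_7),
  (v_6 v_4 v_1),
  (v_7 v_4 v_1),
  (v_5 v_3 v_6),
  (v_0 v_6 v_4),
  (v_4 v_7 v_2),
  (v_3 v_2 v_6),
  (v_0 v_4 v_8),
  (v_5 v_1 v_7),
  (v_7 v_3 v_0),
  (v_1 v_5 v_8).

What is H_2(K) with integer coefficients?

H_2 ≅ 0.

Order the vertices as v_0 < v_1 < v_2 < v_3 < v_4 < v_5 < v_6 < v_7 < v_8. Listing each simplex with vertices in this order, K has dimension 2 with simplices:

  0-simplices (9): [v_0], [v_1], [v_2], [v_3], [v_4], [v_5], [v_6], [v_7], [v_8]
  1-simplices (27): (27 of them)
  2-simplices (18): (18 of them)

so the chain groups are C_0 ≅ Z^9, C_1 ≅ Z^27, C_2 ≅ Z^18.

The boundary map ∂_1: C_1 → C_0 is given by ∂[p,q] = [q] − [p].
The 9×27 boundary matrix has rank 8 and Smith normal form diag(1,1,1,1,1,1,1,1).

∂_2: C_2 → C_1 maps a triangle to the signed sum of its edges. For instance
  ∂[v_0,v_4,v_6] = [v_4,v_6] − [v_0,v_6] + [v_0,v_4],
  ∂[v_0,v_5,v_7] = [v_5,v_7] − [v_0,v_7] + [v_0,v_5].
The 27×18 boundary matrix has rank 18 and Smith normal form diag(1,1,1,1,1,1,1,1,1,1,1,1,1,1,1,1,1,2).

Reading off H_k = ker ∂_k / im ∂_{k+1}:

  H_2: rank ker ∂_2 − rank ∂_3 = (18 − 18) − 0 = 0, and there is no ∂_3, so H_2 = 0.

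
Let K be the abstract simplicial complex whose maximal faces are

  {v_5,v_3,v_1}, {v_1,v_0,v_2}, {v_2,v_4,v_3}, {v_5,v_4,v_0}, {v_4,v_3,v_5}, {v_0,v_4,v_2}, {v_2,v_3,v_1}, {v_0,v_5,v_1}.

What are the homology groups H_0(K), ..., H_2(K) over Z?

We work with the vertex ordering v_0 < v_1 < v_2 < v_3 < v_4 < v_5. The simplices of K, each written with vertices in increasing order, are:

  0-simplices (6): [v_0], [v_1], [v_2], [v_3], [v_4], [v_5]
  1-simplices (12): [v_0,v_1], [v_0,v_2], [v_0,v_4], [v_0,v_5], [v_1,v_2], [v_1,v_3], [v_1,v_5], [v_2,v_3], [v_2,v_4], [v_3,v_4], [v_3,v_5], [v_4,v_5]
  2-simplices (8): [v_0,v_1,v_2], [v_0,v_1,v_5], [v_0,v_2,v_4], [v_0,v_4,v_5], [v_1,v_2,v_3], [v_1,v_3,v_5], [v_2,v_3,v_4], [v_3,v_4,v_5]

so the chain groups are C_0 ≅ Z^6, C_1 ≅ Z^12, C_2 ≅ Z^8.

∂_1: C_1 → C_0 is given by ∂[p,q] = [q] − [p].
As a 6×12 matrix over Z this has rank 5, with invariant factors (1,1,1,1,1).

The boundary map ∂_2: C_2 → C_1 acts by ∂[p,q,r] = [q,r] − [p,r] + [p,q]. For instance
  ∂[v_0,v_1,v_2] = [v_1,v_2] − [v_0,v_2] + [v_0,v_1],
  ∂[v_1,v_2,v_3] = [v_2,v_3] − [v_1,v_3] + [v_1,v_2].
The resulting 12×8 matrix has rank 7, and its Smith normal form has invariant factors (1,1,1,1,1,1,1).

Now H_k = ker ∂_k / im ∂_{k+1}, so:

  H_0: rank C_0 − rank ∂_1 = 6 − 5 = 1, and the invariant factors of ∂_1 are all 1, so H_0 = Z.
  H_1: rank ker ∂_1 − rank ∂_2 = (12 − 5) − 7 = 0, and the invariant factors of ∂_2 are all 1, so H_1 = 0.
  H_2: rank ker ∂_2 − rank ∂_3 = (8 − 7) − 0 = 1, and there is no ∂_3, so H_2 = Z.

As a check, the Euler characteristic is 6 − 12 + 8 = 2, which agrees with 1 − 0 + 1 = 2.

H_0 = Z,  H_1 = 0,  H_2 = Z.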